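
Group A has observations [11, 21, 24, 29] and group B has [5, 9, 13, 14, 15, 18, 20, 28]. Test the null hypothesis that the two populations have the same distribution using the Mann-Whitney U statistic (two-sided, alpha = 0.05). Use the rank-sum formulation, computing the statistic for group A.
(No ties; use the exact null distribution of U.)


Step 1: Combine and sort all 12 observations; assign midranks.
sorted (value, group): (5,Y), (9,Y), (11,X), (13,Y), (14,Y), (15,Y), (18,Y), (20,Y), (21,X), (24,X), (28,Y), (29,X)
ranks: 5->1, 9->2, 11->3, 13->4, 14->5, 15->6, 18->7, 20->8, 21->9, 24->10, 28->11, 29->12
Step 2: Rank sum for X: R1 = 3 + 9 + 10 + 12 = 34.
Step 3: U_X = R1 - n1(n1+1)/2 = 34 - 4*5/2 = 34 - 10 = 24.
       U_Y = n1*n2 - U_X = 32 - 24 = 8.
Step 4: No ties, so the exact null distribution of U (based on enumerating the C(12,4) = 495 equally likely rank assignments) gives the two-sided p-value.
Step 5: p-value = 0.214141; compare to alpha = 0.05. fail to reject H0.

U_X = 24, p = 0.214141, fail to reject H0 at alpha = 0.05.


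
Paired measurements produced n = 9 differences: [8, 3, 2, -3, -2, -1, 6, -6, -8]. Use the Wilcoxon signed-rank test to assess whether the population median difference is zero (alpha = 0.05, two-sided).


Step 1: Drop any zero differences (none here) and take |d_i|.
|d| = [8, 3, 2, 3, 2, 1, 6, 6, 8]
Step 2: Midrank |d_i| (ties get averaged ranks).
ranks: |8|->8.5, |3|->4.5, |2|->2.5, |3|->4.5, |2|->2.5, |1|->1, |6|->6.5, |6|->6.5, |8|->8.5
Step 3: Attach original signs; sum ranks with positive sign and with negative sign.
W+ = 8.5 + 4.5 + 2.5 + 6.5 = 22
W- = 4.5 + 2.5 + 1 + 6.5 + 8.5 = 23
(Check: W+ + W- = 45 should equal n(n+1)/2 = 45.)
Step 4: Test statistic W = min(W+, W-) = 22.
Step 5: Ties in |d|, so use the tie-corrected normal approximation.
        E[W] = n(n+1)/4 = 9*10/4 = 22.5.
        Tie groups: |d|=2 (t=2), |d|=3 (t=2), |d|=6 (t=2), |d|=8 (t=2); sum(t^3 - t) = 24.
        Var[W] = n(n+1)(2n+1)/24 - sum(t^3-t)/48 = 1710/24 - 24/48 = 70.75.
        z = (W - E[W]) / sqrt(Var[W]) = (22 - 22.5) / 8.4113 = -0.0594.
        Two-sided p = 2*Phi(z) = 0.952599.
Step 6: alpha = 0.05. fail to reject H0.

W+ = 22, W- = 23, W = min = 22, p = 0.952599, fail to reject H0.


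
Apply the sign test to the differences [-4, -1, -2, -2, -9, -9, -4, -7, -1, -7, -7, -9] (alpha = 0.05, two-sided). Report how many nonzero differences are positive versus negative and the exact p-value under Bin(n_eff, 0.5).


Step 1: Discard zero differences. Original n = 12; n_eff = number of nonzero differences = 12.
Nonzero differences (with sign): -4, -1, -2, -2, -9, -9, -4, -7, -1, -7, -7, -9
Step 2: Count signs: positive = 0, negative = 12.
Step 3: Under H0: P(positive) = 0.5, so the number of positives S ~ Bin(12, 0.5).
Step 4: Two-sided exact p-value = sum of Bin(12,0.5) probabilities at or below the observed probability = 0.000488.
Step 5: alpha = 0.05. reject H0.

n_eff = 12, pos = 0, neg = 12, p = 0.000488, reject H0.


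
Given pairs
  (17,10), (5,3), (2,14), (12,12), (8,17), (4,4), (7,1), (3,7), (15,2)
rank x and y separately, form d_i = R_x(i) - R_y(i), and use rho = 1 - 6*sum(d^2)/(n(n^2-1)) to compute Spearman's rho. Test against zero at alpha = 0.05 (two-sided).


Step 1: Rank x and y separately (midranks; no ties here).
rank(x): 17->9, 5->4, 2->1, 12->7, 8->6, 4->3, 7->5, 3->2, 15->8
rank(y): 10->6, 3->3, 14->8, 12->7, 17->9, 4->4, 1->1, 7->5, 2->2
Step 2: d_i = R_x(i) - R_y(i); compute d_i^2.
  (9-6)^2=9, (4-3)^2=1, (1-8)^2=49, (7-7)^2=0, (6-9)^2=9, (3-4)^2=1, (5-1)^2=16, (2-5)^2=9, (8-2)^2=36
sum(d^2) = 130.
Step 3: rho = 1 - 6*130 / (9*(9^2 - 1)) = 1 - 780/720 = -0.083333.
Step 4: Under H0, t = rho * sqrt((n-2)/(1-rho^2)) = -0.2212 ~ t(7).
Step 5: Two-sided p-value from the t-distribution with 7 df = 0.831214.
Step 6: alpha = 0.05. fail to reject H0.

rho = -0.0833, p = 0.831214, fail to reject H0 at alpha = 0.05.


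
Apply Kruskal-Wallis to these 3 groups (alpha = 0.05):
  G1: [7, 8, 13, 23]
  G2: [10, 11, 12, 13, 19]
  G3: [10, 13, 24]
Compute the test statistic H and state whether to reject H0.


Step 1: Combine all N = 12 observations and assign midranks.
sorted (value, group, rank): (7,G1,1), (8,G1,2), (10,G2,3.5), (10,G3,3.5), (11,G2,5), (12,G2,6), (13,G1,8), (13,G2,8), (13,G3,8), (19,G2,10), (23,G1,11), (24,G3,12)
Step 2: Sum ranks within each group.
R_1 = 22 (n_1 = 4)
R_2 = 32.5 (n_2 = 5)
R_3 = 23.5 (n_3 = 3)
Step 3: H = 12/(N(N+1)) * sum(R_i^2/n_i) - 3(N+1)
     = 12/(12*13) * (22^2/4 + 32.5^2/5 + 23.5^2/3) - 3*13
     = 0.076923 * 516.333 - 39
     = 0.717949.
Step 4: Ties present; correction factor C = 1 - 30/(12^3 - 12) = 0.982517. Corrected H = 0.717949 / 0.982517 = 0.730724.
Step 5: Under H0, H ~ chi^2(2); p-value = 0.693946.
Step 6: alpha = 0.05. fail to reject H0.

H = 0.7307, df = 2, p = 0.693946, fail to reject H0.


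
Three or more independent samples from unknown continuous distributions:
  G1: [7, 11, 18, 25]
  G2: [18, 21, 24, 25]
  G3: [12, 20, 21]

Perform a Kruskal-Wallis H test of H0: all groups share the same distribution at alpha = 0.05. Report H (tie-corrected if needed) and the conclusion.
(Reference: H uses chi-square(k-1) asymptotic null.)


Step 1: Combine all N = 11 observations and assign midranks.
sorted (value, group, rank): (7,G1,1), (11,G1,2), (12,G3,3), (18,G1,4.5), (18,G2,4.5), (20,G3,6), (21,G2,7.5), (21,G3,7.5), (24,G2,9), (25,G1,10.5), (25,G2,10.5)
Step 2: Sum ranks within each group.
R_1 = 18 (n_1 = 4)
R_2 = 31.5 (n_2 = 4)
R_3 = 16.5 (n_3 = 3)
Step 3: H = 12/(N(N+1)) * sum(R_i^2/n_i) - 3(N+1)
     = 12/(11*12) * (18^2/4 + 31.5^2/4 + 16.5^2/3) - 3*12
     = 0.090909 * 419.812 - 36
     = 2.164773.
Step 4: Ties present; correction factor C = 1 - 18/(11^3 - 11) = 0.986364. Corrected H = 2.164773 / 0.986364 = 2.194700.
Step 5: Under H0, H ~ chi^2(2); p-value = 0.333754.
Step 6: alpha = 0.05. fail to reject H0.

H = 2.1947, df = 2, p = 0.333754, fail to reject H0.


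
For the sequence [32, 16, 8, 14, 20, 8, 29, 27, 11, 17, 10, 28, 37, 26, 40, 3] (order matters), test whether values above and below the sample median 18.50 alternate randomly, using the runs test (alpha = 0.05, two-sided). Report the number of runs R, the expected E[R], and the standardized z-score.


Step 1: Compute median = 18.50; label A = above, B = below.
Labels in order: ABBBABAABBBAAAAB  (n_A = 8, n_B = 8)
Step 2: Count runs R = 8.
Step 3: Under H0 (random ordering), E[R] = 2*n_A*n_B/(n_A+n_B) + 1 = 2*8*8/16 + 1 = 9.0000.
        Var[R] = 2*n_A*n_B*(2*n_A*n_B - n_A - n_B) / ((n_A+n_B)^2 * (n_A+n_B-1)) = 14336/3840 = 3.7333.
        SD[R] = 1.9322.
Step 4: Continuity-corrected z = (R + 0.5 - E[R]) / SD[R] = (8 + 0.5 - 9.0000) / 1.9322 = -0.2588.
Step 5: Two-sided p-value via normal approximation = 2*(1 - Phi(|z|)) = 0.795809.
Step 6: alpha = 0.05. fail to reject H0.

R = 8, z = -0.2588, p = 0.795809, fail to reject H0.


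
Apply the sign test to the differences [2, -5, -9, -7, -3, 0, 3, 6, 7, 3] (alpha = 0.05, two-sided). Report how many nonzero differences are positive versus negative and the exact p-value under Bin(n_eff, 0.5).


Step 1: Discard zero differences. Original n = 10; n_eff = number of nonzero differences = 9.
Nonzero differences (with sign): +2, -5, -9, -7, -3, +3, +6, +7, +3
Step 2: Count signs: positive = 5, negative = 4.
Step 3: Under H0: P(positive) = 0.5, so the number of positives S ~ Bin(9, 0.5).
Step 4: Two-sided exact p-value = sum of Bin(9,0.5) probabilities at or below the observed probability = 1.000000.
Step 5: alpha = 0.05. fail to reject H0.

n_eff = 9, pos = 5, neg = 4, p = 1.000000, fail to reject H0.


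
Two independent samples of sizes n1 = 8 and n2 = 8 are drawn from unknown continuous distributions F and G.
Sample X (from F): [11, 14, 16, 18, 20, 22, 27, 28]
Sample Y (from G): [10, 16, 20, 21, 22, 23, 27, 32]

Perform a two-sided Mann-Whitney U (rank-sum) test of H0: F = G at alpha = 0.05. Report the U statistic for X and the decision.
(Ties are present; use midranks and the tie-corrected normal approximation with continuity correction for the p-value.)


Step 1: Combine and sort all 16 observations; assign midranks.
sorted (value, group): (10,Y), (11,X), (14,X), (16,X), (16,Y), (18,X), (20,X), (20,Y), (21,Y), (22,X), (22,Y), (23,Y), (27,X), (27,Y), (28,X), (32,Y)
ranks: 10->1, 11->2, 14->3, 16->4.5, 16->4.5, 18->6, 20->7.5, 20->7.5, 21->9, 22->10.5, 22->10.5, 23->12, 27->13.5, 27->13.5, 28->15, 32->16
Step 2: Rank sum for X: R1 = 2 + 3 + 4.5 + 6 + 7.5 + 10.5 + 13.5 + 15 = 62.
Step 3: U_X = R1 - n1(n1+1)/2 = 62 - 8*9/2 = 62 - 36 = 26.
       U_Y = n1*n2 - U_X = 64 - 26 = 38.
Step 4: Ties are present, so use the tie-corrected normal approximation (with continuity correction) for the p-value.
Step 5: p-value = 0.562372; compare to alpha = 0.05. fail to reject H0.

U_X = 26, p = 0.562372, fail to reject H0 at alpha = 0.05.


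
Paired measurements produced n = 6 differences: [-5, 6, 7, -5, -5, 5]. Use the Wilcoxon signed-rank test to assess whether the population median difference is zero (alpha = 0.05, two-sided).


Step 1: Drop any zero differences (none here) and take |d_i|.
|d| = [5, 6, 7, 5, 5, 5]
Step 2: Midrank |d_i| (ties get averaged ranks).
ranks: |5|->2.5, |6|->5, |7|->6, |5|->2.5, |5|->2.5, |5|->2.5
Step 3: Attach original signs; sum ranks with positive sign and with negative sign.
W+ = 5 + 6 + 2.5 = 13.5
W- = 2.5 + 2.5 + 2.5 = 7.5
(Check: W+ + W- = 21 should equal n(n+1)/2 = 21.)
Step 4: Test statistic W = min(W+, W-) = 7.5.
Step 5: Ties in |d|, so use the tie-corrected normal approximation.
        E[W] = n(n+1)/4 = 6*7/4 = 10.5.
        Tie groups: |d|=5 (t=4); sum(t^3 - t) = 60.
        Var[W] = n(n+1)(2n+1)/24 - sum(t^3-t)/48 = 546/24 - 60/48 = 21.5.
        z = (W - E[W]) / sqrt(Var[W]) = (7.5 - 10.5) / 4.6368 = -0.6470.
        Two-sided p = 2*Phi(z) = 0.517634.
Step 6: alpha = 0.05. fail to reject H0.

W+ = 13.5, W- = 7.5, W = min = 7.5, p = 0.517634, fail to reject H0.


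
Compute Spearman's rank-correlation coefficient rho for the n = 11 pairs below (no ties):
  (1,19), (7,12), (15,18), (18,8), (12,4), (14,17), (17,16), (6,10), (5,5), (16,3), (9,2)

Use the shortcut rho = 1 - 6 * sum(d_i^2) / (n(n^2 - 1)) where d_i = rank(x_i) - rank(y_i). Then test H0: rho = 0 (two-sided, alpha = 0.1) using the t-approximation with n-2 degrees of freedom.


Step 1: Rank x and y separately (midranks; no ties here).
rank(x): 1->1, 7->4, 15->8, 18->11, 12->6, 14->7, 17->10, 6->3, 5->2, 16->9, 9->5
rank(y): 19->11, 12->7, 18->10, 8->5, 4->3, 17->9, 16->8, 10->6, 5->4, 3->2, 2->1
Step 2: d_i = R_x(i) - R_y(i); compute d_i^2.
  (1-11)^2=100, (4-7)^2=9, (8-10)^2=4, (11-5)^2=36, (6-3)^2=9, (7-9)^2=4, (10-8)^2=4, (3-6)^2=9, (2-4)^2=4, (9-2)^2=49, (5-1)^2=16
sum(d^2) = 244.
Step 3: rho = 1 - 6*244 / (11*(11^2 - 1)) = 1 - 1464/1320 = -0.109091.
Step 4: Under H0, t = rho * sqrt((n-2)/(1-rho^2)) = -0.3292 ~ t(9).
Step 5: Two-sided p-value from the t-distribution with 9 df = 0.749509.
Step 6: alpha = 0.1. fail to reject H0.

rho = -0.1091, p = 0.749509, fail to reject H0 at alpha = 0.1.


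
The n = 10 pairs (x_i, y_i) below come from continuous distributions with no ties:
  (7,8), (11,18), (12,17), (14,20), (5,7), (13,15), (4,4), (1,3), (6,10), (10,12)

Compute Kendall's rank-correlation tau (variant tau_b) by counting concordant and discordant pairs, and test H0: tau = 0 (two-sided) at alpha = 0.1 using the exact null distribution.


Step 1: Enumerate the 45 unordered pairs (i,j) with i<j and classify each by sign(x_j-x_i) * sign(y_j-y_i).
  (1,2):dx=+4,dy=+10->C; (1,3):dx=+5,dy=+9->C; (1,4):dx=+7,dy=+12->C; (1,5):dx=-2,dy=-1->C
  (1,6):dx=+6,dy=+7->C; (1,7):dx=-3,dy=-4->C; (1,8):dx=-6,dy=-5->C; (1,9):dx=-1,dy=+2->D
  (1,10):dx=+3,dy=+4->C; (2,3):dx=+1,dy=-1->D; (2,4):dx=+3,dy=+2->C; (2,5):dx=-6,dy=-11->C
  (2,6):dx=+2,dy=-3->D; (2,7):dx=-7,dy=-14->C; (2,8):dx=-10,dy=-15->C; (2,9):dx=-5,dy=-8->C
  (2,10):dx=-1,dy=-6->C; (3,4):dx=+2,dy=+3->C; (3,5):dx=-7,dy=-10->C; (3,6):dx=+1,dy=-2->D
  (3,7):dx=-8,dy=-13->C; (3,8):dx=-11,dy=-14->C; (3,9):dx=-6,dy=-7->C; (3,10):dx=-2,dy=-5->C
  (4,5):dx=-9,dy=-13->C; (4,6):dx=-1,dy=-5->C; (4,7):dx=-10,dy=-16->C; (4,8):dx=-13,dy=-17->C
  (4,9):dx=-8,dy=-10->C; (4,10):dx=-4,dy=-8->C; (5,6):dx=+8,dy=+8->C; (5,7):dx=-1,dy=-3->C
  (5,8):dx=-4,dy=-4->C; (5,9):dx=+1,dy=+3->C; (5,10):dx=+5,dy=+5->C; (6,7):dx=-9,dy=-11->C
  (6,8):dx=-12,dy=-12->C; (6,9):dx=-7,dy=-5->C; (6,10):dx=-3,dy=-3->C; (7,8):dx=-3,dy=-1->C
  (7,9):dx=+2,dy=+6->C; (7,10):dx=+6,dy=+8->C; (8,9):dx=+5,dy=+7->C; (8,10):dx=+9,dy=+9->C
  (9,10):dx=+4,dy=+2->C
Step 2: C = 41, D = 4, total pairs = 45.
Step 3: tau = (C - D)/(n(n-1)/2) = (41 - 4)/45 = 0.822222.
Step 4: Exact two-sided p-value (enumerate n! = 3628800 permutations of y under H0): p = 0.000358.
Step 5: alpha = 0.1. reject H0.

tau_b = 0.8222 (C=41, D=4), p = 0.000358, reject H0.


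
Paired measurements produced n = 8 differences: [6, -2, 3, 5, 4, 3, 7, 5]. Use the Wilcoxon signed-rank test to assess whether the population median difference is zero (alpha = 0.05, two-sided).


Step 1: Drop any zero differences (none here) and take |d_i|.
|d| = [6, 2, 3, 5, 4, 3, 7, 5]
Step 2: Midrank |d_i| (ties get averaged ranks).
ranks: |6|->7, |2|->1, |3|->2.5, |5|->5.5, |4|->4, |3|->2.5, |7|->8, |5|->5.5
Step 3: Attach original signs; sum ranks with positive sign and with negative sign.
W+ = 7 + 2.5 + 5.5 + 4 + 2.5 + 8 + 5.5 = 35
W- = 1 = 1
(Check: W+ + W- = 36 should equal n(n+1)/2 = 36.)
Step 4: Test statistic W = min(W+, W-) = 1.
Step 5: Ties in |d|, so use the tie-corrected normal approximation.
        E[W] = n(n+1)/4 = 8*9/4 = 18.
        Tie groups: |d|=3 (t=2), |d|=5 (t=2); sum(t^3 - t) = 12.
        Var[W] = n(n+1)(2n+1)/24 - sum(t^3-t)/48 = 1224/24 - 12/48 = 50.75.
        z = (W - E[W]) / sqrt(Var[W]) = (1 - 18) / 7.1239 = -2.3863.
        Two-sided p = 2*Phi(z) = 0.017017.
Step 6: alpha = 0.05. reject H0.

W+ = 35, W- = 1, W = min = 1, p = 0.017017, reject H0.


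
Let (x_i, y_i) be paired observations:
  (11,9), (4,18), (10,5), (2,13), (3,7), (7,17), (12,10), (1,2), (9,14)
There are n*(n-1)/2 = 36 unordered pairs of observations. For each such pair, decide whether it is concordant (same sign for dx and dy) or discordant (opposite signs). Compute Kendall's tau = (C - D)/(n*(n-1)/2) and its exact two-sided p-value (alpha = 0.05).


Step 1: Enumerate the 36 unordered pairs (i,j) with i<j and classify each by sign(x_j-x_i) * sign(y_j-y_i).
  (1,2):dx=-7,dy=+9->D; (1,3):dx=-1,dy=-4->C; (1,4):dx=-9,dy=+4->D; (1,5):dx=-8,dy=-2->C
  (1,6):dx=-4,dy=+8->D; (1,7):dx=+1,dy=+1->C; (1,8):dx=-10,dy=-7->C; (1,9):dx=-2,dy=+5->D
  (2,3):dx=+6,dy=-13->D; (2,4):dx=-2,dy=-5->C; (2,5):dx=-1,dy=-11->C; (2,6):dx=+3,dy=-1->D
  (2,7):dx=+8,dy=-8->D; (2,8):dx=-3,dy=-16->C; (2,9):dx=+5,dy=-4->D; (3,4):dx=-8,dy=+8->D
  (3,5):dx=-7,dy=+2->D; (3,6):dx=-3,dy=+12->D; (3,7):dx=+2,dy=+5->C; (3,8):dx=-9,dy=-3->C
  (3,9):dx=-1,dy=+9->D; (4,5):dx=+1,dy=-6->D; (4,6):dx=+5,dy=+4->C; (4,7):dx=+10,dy=-3->D
  (4,8):dx=-1,dy=-11->C; (4,9):dx=+7,dy=+1->C; (5,6):dx=+4,dy=+10->C; (5,7):dx=+9,dy=+3->C
  (5,8):dx=-2,dy=-5->C; (5,9):dx=+6,dy=+7->C; (6,7):dx=+5,dy=-7->D; (6,8):dx=-6,dy=-15->C
  (6,9):dx=+2,dy=-3->D; (7,8):dx=-11,dy=-8->C; (7,9):dx=-3,dy=+4->D; (8,9):dx=+8,dy=+12->C
Step 2: C = 19, D = 17, total pairs = 36.
Step 3: tau = (C - D)/(n(n-1)/2) = (19 - 17)/36 = 0.055556.
Step 4: Exact two-sided p-value (enumerate n! = 362880 permutations of y under H0): p = 0.919455.
Step 5: alpha = 0.05. fail to reject H0.

tau_b = 0.0556 (C=19, D=17), p = 0.919455, fail to reject H0.


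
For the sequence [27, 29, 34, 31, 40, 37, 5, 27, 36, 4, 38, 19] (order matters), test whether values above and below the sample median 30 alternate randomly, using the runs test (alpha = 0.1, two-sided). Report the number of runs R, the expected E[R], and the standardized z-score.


Step 1: Compute median = 30; label A = above, B = below.
Labels in order: BBAAAABBABAB  (n_A = 6, n_B = 6)
Step 2: Count runs R = 7.
Step 3: Under H0 (random ordering), E[R] = 2*n_A*n_B/(n_A+n_B) + 1 = 2*6*6/12 + 1 = 7.0000.
        Var[R] = 2*n_A*n_B*(2*n_A*n_B - n_A - n_B) / ((n_A+n_B)^2 * (n_A+n_B-1)) = 4320/1584 = 2.7273.
        SD[R] = 1.6514.
Step 4: R = E[R], so z = 0 with no continuity correction.
Step 5: Two-sided p-value via normal approximation = 2*(1 - Phi(|z|)) = 1.000000.
Step 6: alpha = 0.1. fail to reject H0.

R = 7, z = 0.0000, p = 1.000000, fail to reject H0.


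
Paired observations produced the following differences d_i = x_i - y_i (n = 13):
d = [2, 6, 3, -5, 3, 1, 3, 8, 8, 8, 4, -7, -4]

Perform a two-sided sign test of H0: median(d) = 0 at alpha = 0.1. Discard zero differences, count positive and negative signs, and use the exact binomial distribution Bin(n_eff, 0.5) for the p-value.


Step 1: Discard zero differences. Original n = 13; n_eff = number of nonzero differences = 13.
Nonzero differences (with sign): +2, +6, +3, -5, +3, +1, +3, +8, +8, +8, +4, -7, -4
Step 2: Count signs: positive = 10, negative = 3.
Step 3: Under H0: P(positive) = 0.5, so the number of positives S ~ Bin(13, 0.5).
Step 4: Two-sided exact p-value = sum of Bin(13,0.5) probabilities at or below the observed probability = 0.092285.
Step 5: alpha = 0.1. reject H0.

n_eff = 13, pos = 10, neg = 3, p = 0.092285, reject H0.


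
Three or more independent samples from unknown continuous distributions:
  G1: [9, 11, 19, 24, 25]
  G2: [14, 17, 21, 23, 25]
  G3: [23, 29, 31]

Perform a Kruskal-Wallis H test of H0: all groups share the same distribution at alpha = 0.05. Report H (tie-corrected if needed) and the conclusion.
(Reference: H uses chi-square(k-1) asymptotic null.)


Step 1: Combine all N = 13 observations and assign midranks.
sorted (value, group, rank): (9,G1,1), (11,G1,2), (14,G2,3), (17,G2,4), (19,G1,5), (21,G2,6), (23,G2,7.5), (23,G3,7.5), (24,G1,9), (25,G1,10.5), (25,G2,10.5), (29,G3,12), (31,G3,13)
Step 2: Sum ranks within each group.
R_1 = 27.5 (n_1 = 5)
R_2 = 31 (n_2 = 5)
R_3 = 32.5 (n_3 = 3)
Step 3: H = 12/(N(N+1)) * sum(R_i^2/n_i) - 3(N+1)
     = 12/(13*14) * (27.5^2/5 + 31^2/5 + 32.5^2/3) - 3*14
     = 0.065934 * 695.533 - 42
     = 3.859341.
Step 4: Ties present; correction factor C = 1 - 12/(13^3 - 13) = 0.994505. Corrected H = 3.859341 / 0.994505 = 3.880663.
Step 5: Under H0, H ~ chi^2(2); p-value = 0.143656.
Step 6: alpha = 0.05. fail to reject H0.

H = 3.8807, df = 2, p = 0.143656, fail to reject H0.


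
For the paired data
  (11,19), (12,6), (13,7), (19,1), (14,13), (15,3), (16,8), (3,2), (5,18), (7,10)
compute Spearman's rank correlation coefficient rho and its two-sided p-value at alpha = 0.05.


Step 1: Rank x and y separately (midranks; no ties here).
rank(x): 11->4, 12->5, 13->6, 19->10, 14->7, 15->8, 16->9, 3->1, 5->2, 7->3
rank(y): 19->10, 6->4, 7->5, 1->1, 13->8, 3->3, 8->6, 2->2, 18->9, 10->7
Step 2: d_i = R_x(i) - R_y(i); compute d_i^2.
  (4-10)^2=36, (5-4)^2=1, (6-5)^2=1, (10-1)^2=81, (7-8)^2=1, (8-3)^2=25, (9-6)^2=9, (1-2)^2=1, (2-9)^2=49, (3-7)^2=16
sum(d^2) = 220.
Step 3: rho = 1 - 6*220 / (10*(10^2 - 1)) = 1 - 1320/990 = -0.333333.
Step 4: Under H0, t = rho * sqrt((n-2)/(1-rho^2)) = -1.0000 ~ t(8).
Step 5: Two-sided p-value from the t-distribution with 8 df = 0.346594.
Step 6: alpha = 0.05. fail to reject H0.

rho = -0.3333, p = 0.346594, fail to reject H0 at alpha = 0.05.


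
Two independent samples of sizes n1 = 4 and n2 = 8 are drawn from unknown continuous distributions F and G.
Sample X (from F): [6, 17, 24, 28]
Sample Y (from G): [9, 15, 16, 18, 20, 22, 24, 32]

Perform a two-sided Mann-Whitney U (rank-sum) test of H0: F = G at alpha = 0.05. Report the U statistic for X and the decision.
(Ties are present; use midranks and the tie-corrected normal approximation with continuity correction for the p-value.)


Step 1: Combine and sort all 12 observations; assign midranks.
sorted (value, group): (6,X), (9,Y), (15,Y), (16,Y), (17,X), (18,Y), (20,Y), (22,Y), (24,X), (24,Y), (28,X), (32,Y)
ranks: 6->1, 9->2, 15->3, 16->4, 17->5, 18->6, 20->7, 22->8, 24->9.5, 24->9.5, 28->11, 32->12
Step 2: Rank sum for X: R1 = 1 + 5 + 9.5 + 11 = 26.5.
Step 3: U_X = R1 - n1(n1+1)/2 = 26.5 - 4*5/2 = 26.5 - 10 = 16.5.
       U_Y = n1*n2 - U_X = 32 - 16.5 = 15.5.
Step 4: Ties are present, so use the tie-corrected normal approximation (with continuity correction) for the p-value.
Step 5: p-value = 1.000000; compare to alpha = 0.05. fail to reject H0.

U_X = 16.5, p = 1.000000, fail to reject H0 at alpha = 0.05.


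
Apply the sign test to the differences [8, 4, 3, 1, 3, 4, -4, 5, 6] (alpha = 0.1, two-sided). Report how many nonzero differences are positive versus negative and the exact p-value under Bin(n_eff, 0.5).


Step 1: Discard zero differences. Original n = 9; n_eff = number of nonzero differences = 9.
Nonzero differences (with sign): +8, +4, +3, +1, +3, +4, -4, +5, +6
Step 2: Count signs: positive = 8, negative = 1.
Step 3: Under H0: P(positive) = 0.5, so the number of positives S ~ Bin(9, 0.5).
Step 4: Two-sided exact p-value = sum of Bin(9,0.5) probabilities at or below the observed probability = 0.039062.
Step 5: alpha = 0.1. reject H0.

n_eff = 9, pos = 8, neg = 1, p = 0.039062, reject H0.


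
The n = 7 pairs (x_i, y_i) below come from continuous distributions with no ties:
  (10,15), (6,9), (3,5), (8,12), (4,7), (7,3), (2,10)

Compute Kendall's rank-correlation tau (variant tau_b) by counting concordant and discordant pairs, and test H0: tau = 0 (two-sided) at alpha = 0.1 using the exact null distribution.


Step 1: Enumerate the 21 unordered pairs (i,j) with i<j and classify each by sign(x_j-x_i) * sign(y_j-y_i).
  (1,2):dx=-4,dy=-6->C; (1,3):dx=-7,dy=-10->C; (1,4):dx=-2,dy=-3->C; (1,5):dx=-6,dy=-8->C
  (1,6):dx=-3,dy=-12->C; (1,7):dx=-8,dy=-5->C; (2,3):dx=-3,dy=-4->C; (2,4):dx=+2,dy=+3->C
  (2,5):dx=-2,dy=-2->C; (2,6):dx=+1,dy=-6->D; (2,7):dx=-4,dy=+1->D; (3,4):dx=+5,dy=+7->C
  (3,5):dx=+1,dy=+2->C; (3,6):dx=+4,dy=-2->D; (3,7):dx=-1,dy=+5->D; (4,5):dx=-4,dy=-5->C
  (4,6):dx=-1,dy=-9->C; (4,7):dx=-6,dy=-2->C; (5,6):dx=+3,dy=-4->D; (5,7):dx=-2,dy=+3->D
  (6,7):dx=-5,dy=+7->D
Step 2: C = 14, D = 7, total pairs = 21.
Step 3: tau = (C - D)/(n(n-1)/2) = (14 - 7)/21 = 0.333333.
Step 4: Exact two-sided p-value (enumerate n! = 5040 permutations of y under H0): p = 0.381349.
Step 5: alpha = 0.1. fail to reject H0.

tau_b = 0.3333 (C=14, D=7), p = 0.381349, fail to reject H0.


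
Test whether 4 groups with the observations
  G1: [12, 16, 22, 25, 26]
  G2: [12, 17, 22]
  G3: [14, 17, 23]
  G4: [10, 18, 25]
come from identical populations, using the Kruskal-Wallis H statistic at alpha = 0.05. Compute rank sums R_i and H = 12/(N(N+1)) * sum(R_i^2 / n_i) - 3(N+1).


Step 1: Combine all N = 14 observations and assign midranks.
sorted (value, group, rank): (10,G4,1), (12,G1,2.5), (12,G2,2.5), (14,G3,4), (16,G1,5), (17,G2,6.5), (17,G3,6.5), (18,G4,8), (22,G1,9.5), (22,G2,9.5), (23,G3,11), (25,G1,12.5), (25,G4,12.5), (26,G1,14)
Step 2: Sum ranks within each group.
R_1 = 43.5 (n_1 = 5)
R_2 = 18.5 (n_2 = 3)
R_3 = 21.5 (n_3 = 3)
R_4 = 21.5 (n_4 = 3)
Step 3: H = 12/(N(N+1)) * sum(R_i^2/n_i) - 3(N+1)
     = 12/(14*15) * (43.5^2/5 + 18.5^2/3 + 21.5^2/3 + 21.5^2/3) - 3*15
     = 0.057143 * 800.7 - 45
     = 0.754286.
Step 4: Ties present; correction factor C = 1 - 24/(14^3 - 14) = 0.991209. Corrected H = 0.754286 / 0.991209 = 0.760976.
Step 5: Under H0, H ~ chi^2(3); p-value = 0.858777.
Step 6: alpha = 0.05. fail to reject H0.

H = 0.7610, df = 3, p = 0.858777, fail to reject H0.


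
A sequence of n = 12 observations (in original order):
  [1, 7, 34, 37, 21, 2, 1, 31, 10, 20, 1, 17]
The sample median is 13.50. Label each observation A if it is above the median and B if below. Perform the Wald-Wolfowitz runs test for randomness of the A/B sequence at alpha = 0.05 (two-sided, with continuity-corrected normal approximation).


Step 1: Compute median = 13.50; label A = above, B = below.
Labels in order: BBAAABBABABA  (n_A = 6, n_B = 6)
Step 2: Count runs R = 8.
Step 3: Under H0 (random ordering), E[R] = 2*n_A*n_B/(n_A+n_B) + 1 = 2*6*6/12 + 1 = 7.0000.
        Var[R] = 2*n_A*n_B*(2*n_A*n_B - n_A - n_B) / ((n_A+n_B)^2 * (n_A+n_B-1)) = 4320/1584 = 2.7273.
        SD[R] = 1.6514.
Step 4: Continuity-corrected z = (R - 0.5 - E[R]) / SD[R] = (8 - 0.5 - 7.0000) / 1.6514 = 0.3028.
Step 5: Two-sided p-value via normal approximation = 2*(1 - Phi(|z|)) = 0.762069.
Step 6: alpha = 0.05. fail to reject H0.

R = 8, z = 0.3028, p = 0.762069, fail to reject H0.


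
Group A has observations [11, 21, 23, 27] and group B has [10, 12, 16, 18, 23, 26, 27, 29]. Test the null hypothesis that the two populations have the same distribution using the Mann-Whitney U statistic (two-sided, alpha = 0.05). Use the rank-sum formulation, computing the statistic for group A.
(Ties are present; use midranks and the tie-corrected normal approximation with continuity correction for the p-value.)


Step 1: Combine and sort all 12 observations; assign midranks.
sorted (value, group): (10,Y), (11,X), (12,Y), (16,Y), (18,Y), (21,X), (23,X), (23,Y), (26,Y), (27,X), (27,Y), (29,Y)
ranks: 10->1, 11->2, 12->3, 16->4, 18->5, 21->6, 23->7.5, 23->7.5, 26->9, 27->10.5, 27->10.5, 29->12
Step 2: Rank sum for X: R1 = 2 + 6 + 7.5 + 10.5 = 26.
Step 3: U_X = R1 - n1(n1+1)/2 = 26 - 4*5/2 = 26 - 10 = 16.
       U_Y = n1*n2 - U_X = 32 - 16 = 16.
Step 4: Ties are present, so use the tie-corrected normal approximation (with continuity correction) for the p-value.
Step 5: p-value = 1.000000; compare to alpha = 0.05. fail to reject H0.

U_X = 16, p = 1.000000, fail to reject H0 at alpha = 0.05.


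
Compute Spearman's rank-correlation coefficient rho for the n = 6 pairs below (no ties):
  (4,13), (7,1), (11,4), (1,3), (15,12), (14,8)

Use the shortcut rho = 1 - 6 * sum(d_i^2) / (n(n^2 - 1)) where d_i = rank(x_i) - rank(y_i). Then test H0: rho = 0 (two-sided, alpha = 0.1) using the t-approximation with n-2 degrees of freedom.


Step 1: Rank x and y separately (midranks; no ties here).
rank(x): 4->2, 7->3, 11->4, 1->1, 15->6, 14->5
rank(y): 13->6, 1->1, 4->3, 3->2, 12->5, 8->4
Step 2: d_i = R_x(i) - R_y(i); compute d_i^2.
  (2-6)^2=16, (3-1)^2=4, (4-3)^2=1, (1-2)^2=1, (6-5)^2=1, (5-4)^2=1
sum(d^2) = 24.
Step 3: rho = 1 - 6*24 / (6*(6^2 - 1)) = 1 - 144/210 = 0.314286.
Step 4: Under H0, t = rho * sqrt((n-2)/(1-rho^2)) = 0.6621 ~ t(4).
Step 5: Two-sided p-value from the t-distribution with 4 df = 0.544093.
Step 6: alpha = 0.1. fail to reject H0.

rho = 0.3143, p = 0.544093, fail to reject H0 at alpha = 0.1.


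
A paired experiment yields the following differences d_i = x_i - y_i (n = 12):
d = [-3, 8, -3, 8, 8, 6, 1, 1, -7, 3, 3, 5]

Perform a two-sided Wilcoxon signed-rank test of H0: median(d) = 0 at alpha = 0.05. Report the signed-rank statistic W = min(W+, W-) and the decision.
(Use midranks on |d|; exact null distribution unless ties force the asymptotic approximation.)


Step 1: Drop any zero differences (none here) and take |d_i|.
|d| = [3, 8, 3, 8, 8, 6, 1, 1, 7, 3, 3, 5]
Step 2: Midrank |d_i| (ties get averaged ranks).
ranks: |3|->4.5, |8|->11, |3|->4.5, |8|->11, |8|->11, |6|->8, |1|->1.5, |1|->1.5, |7|->9, |3|->4.5, |3|->4.5, |5|->7
Step 3: Attach original signs; sum ranks with positive sign and with negative sign.
W+ = 11 + 11 + 11 + 8 + 1.5 + 1.5 + 4.5 + 4.5 + 7 = 60
W- = 4.5 + 4.5 + 9 = 18
(Check: W+ + W- = 78 should equal n(n+1)/2 = 78.)
Step 4: Test statistic W = min(W+, W-) = 18.
Step 5: Ties in |d|, so use the tie-corrected normal approximation.
        E[W] = n(n+1)/4 = 12*13/4 = 39.
        Tie groups: |d|=1 (t=2), |d|=3 (t=4), |d|=8 (t=3); sum(t^3 - t) = 90.
        Var[W] = n(n+1)(2n+1)/24 - sum(t^3-t)/48 = 3900/24 - 90/48 = 160.625.
        z = (W - E[W]) / sqrt(Var[W]) = (18 - 39) / 12.6738 = -1.6570.
        Two-sided p = 2*Phi(z) = 0.097527.
Step 6: alpha = 0.05. fail to reject H0.

W+ = 60, W- = 18, W = min = 18, p = 0.097527, fail to reject H0.


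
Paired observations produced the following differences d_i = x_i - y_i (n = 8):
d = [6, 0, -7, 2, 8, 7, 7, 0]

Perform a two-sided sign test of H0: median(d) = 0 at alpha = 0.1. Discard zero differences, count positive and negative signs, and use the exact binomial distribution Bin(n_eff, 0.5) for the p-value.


Step 1: Discard zero differences. Original n = 8; n_eff = number of nonzero differences = 6.
Nonzero differences (with sign): +6, -7, +2, +8, +7, +7
Step 2: Count signs: positive = 5, negative = 1.
Step 3: Under H0: P(positive) = 0.5, so the number of positives S ~ Bin(6, 0.5).
Step 4: Two-sided exact p-value = sum of Bin(6,0.5) probabilities at or below the observed probability = 0.218750.
Step 5: alpha = 0.1. fail to reject H0.

n_eff = 6, pos = 5, neg = 1, p = 0.218750, fail to reject H0.


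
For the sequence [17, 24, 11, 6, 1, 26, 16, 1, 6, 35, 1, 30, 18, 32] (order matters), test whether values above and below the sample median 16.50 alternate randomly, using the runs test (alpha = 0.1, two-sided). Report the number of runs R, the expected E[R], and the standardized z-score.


Step 1: Compute median = 16.50; label A = above, B = below.
Labels in order: AABBBABBBABAAA  (n_A = 7, n_B = 7)
Step 2: Count runs R = 7.
Step 3: Under H0 (random ordering), E[R] = 2*n_A*n_B/(n_A+n_B) + 1 = 2*7*7/14 + 1 = 8.0000.
        Var[R] = 2*n_A*n_B*(2*n_A*n_B - n_A - n_B) / ((n_A+n_B)^2 * (n_A+n_B-1)) = 8232/2548 = 3.2308.
        SD[R] = 1.7974.
Step 4: Continuity-corrected z = (R + 0.5 - E[R]) / SD[R] = (7 + 0.5 - 8.0000) / 1.7974 = -0.2782.
Step 5: Two-sided p-value via normal approximation = 2*(1 - Phi(|z|)) = 0.780879.
Step 6: alpha = 0.1. fail to reject H0.

R = 7, z = -0.2782, p = 0.780879, fail to reject H0.


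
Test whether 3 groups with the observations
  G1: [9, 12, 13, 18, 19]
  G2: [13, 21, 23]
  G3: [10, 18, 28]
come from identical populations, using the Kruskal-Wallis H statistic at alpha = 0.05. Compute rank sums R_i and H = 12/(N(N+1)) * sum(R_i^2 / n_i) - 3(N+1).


Step 1: Combine all N = 11 observations and assign midranks.
sorted (value, group, rank): (9,G1,1), (10,G3,2), (12,G1,3), (13,G1,4.5), (13,G2,4.5), (18,G1,6.5), (18,G3,6.5), (19,G1,8), (21,G2,9), (23,G2,10), (28,G3,11)
Step 2: Sum ranks within each group.
R_1 = 23 (n_1 = 5)
R_2 = 23.5 (n_2 = 3)
R_3 = 19.5 (n_3 = 3)
Step 3: H = 12/(N(N+1)) * sum(R_i^2/n_i) - 3(N+1)
     = 12/(11*12) * (23^2/5 + 23.5^2/3 + 19.5^2/3) - 3*12
     = 0.090909 * 416.633 - 36
     = 1.875758.
Step 4: Ties present; correction factor C = 1 - 12/(11^3 - 11) = 0.990909. Corrected H = 1.875758 / 0.990909 = 1.892966.
Step 5: Under H0, H ~ chi^2(2); p-value = 0.388104.
Step 6: alpha = 0.05. fail to reject H0.

H = 1.8930, df = 2, p = 0.388104, fail to reject H0.


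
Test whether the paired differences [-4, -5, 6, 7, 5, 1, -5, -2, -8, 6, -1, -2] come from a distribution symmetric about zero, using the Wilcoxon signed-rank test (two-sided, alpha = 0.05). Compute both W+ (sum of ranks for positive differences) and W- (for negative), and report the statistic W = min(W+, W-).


Step 1: Drop any zero differences (none here) and take |d_i|.
|d| = [4, 5, 6, 7, 5, 1, 5, 2, 8, 6, 1, 2]
Step 2: Midrank |d_i| (ties get averaged ranks).
ranks: |4|->5, |5|->7, |6|->9.5, |7|->11, |5|->7, |1|->1.5, |5|->7, |2|->3.5, |8|->12, |6|->9.5, |1|->1.5, |2|->3.5
Step 3: Attach original signs; sum ranks with positive sign and with negative sign.
W+ = 9.5 + 11 + 7 + 1.5 + 9.5 = 38.5
W- = 5 + 7 + 7 + 3.5 + 12 + 1.5 + 3.5 = 39.5
(Check: W+ + W- = 78 should equal n(n+1)/2 = 78.)
Step 4: Test statistic W = min(W+, W-) = 38.5.
Step 5: Ties in |d|, so use the tie-corrected normal approximation.
        E[W] = n(n+1)/4 = 12*13/4 = 39.
        Tie groups: |d|=1 (t=2), |d|=2 (t=2), |d|=5 (t=3), |d|=6 (t=2); sum(t^3 - t) = 42.
        Var[W] = n(n+1)(2n+1)/24 - sum(t^3-t)/48 = 3900/24 - 42/48 = 161.625.
        z = (W - E[W]) / sqrt(Var[W]) = (38.5 - 39) / 12.7132 = -0.0393.
        Two-sided p = 2*Phi(z) = 0.968628.
Step 6: alpha = 0.05. fail to reject H0.

W+ = 38.5, W- = 39.5, W = min = 38.5, p = 0.968628, fail to reject H0.


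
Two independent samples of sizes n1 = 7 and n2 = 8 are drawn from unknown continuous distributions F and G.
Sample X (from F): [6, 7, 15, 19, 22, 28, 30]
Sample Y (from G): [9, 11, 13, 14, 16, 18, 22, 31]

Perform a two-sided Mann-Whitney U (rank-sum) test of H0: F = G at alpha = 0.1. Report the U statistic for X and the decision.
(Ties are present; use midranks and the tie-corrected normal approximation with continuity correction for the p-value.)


Step 1: Combine and sort all 15 observations; assign midranks.
sorted (value, group): (6,X), (7,X), (9,Y), (11,Y), (13,Y), (14,Y), (15,X), (16,Y), (18,Y), (19,X), (22,X), (22,Y), (28,X), (30,X), (31,Y)
ranks: 6->1, 7->2, 9->3, 11->4, 13->5, 14->6, 15->7, 16->8, 18->9, 19->10, 22->11.5, 22->11.5, 28->13, 30->14, 31->15
Step 2: Rank sum for X: R1 = 1 + 2 + 7 + 10 + 11.5 + 13 + 14 = 58.5.
Step 3: U_X = R1 - n1(n1+1)/2 = 58.5 - 7*8/2 = 58.5 - 28 = 30.5.
       U_Y = n1*n2 - U_X = 56 - 30.5 = 25.5.
Step 4: Ties are present, so use the tie-corrected normal approximation (with continuity correction) for the p-value.
Step 5: p-value = 0.816801; compare to alpha = 0.1. fail to reject H0.

U_X = 30.5, p = 0.816801, fail to reject H0 at alpha = 0.1.


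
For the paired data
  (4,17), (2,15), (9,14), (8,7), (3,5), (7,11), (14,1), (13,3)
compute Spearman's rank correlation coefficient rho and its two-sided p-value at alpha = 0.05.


Step 1: Rank x and y separately (midranks; no ties here).
rank(x): 4->3, 2->1, 9->6, 8->5, 3->2, 7->4, 14->8, 13->7
rank(y): 17->8, 15->7, 14->6, 7->4, 5->3, 11->5, 1->1, 3->2
Step 2: d_i = R_x(i) - R_y(i); compute d_i^2.
  (3-8)^2=25, (1-7)^2=36, (6-6)^2=0, (5-4)^2=1, (2-3)^2=1, (4-5)^2=1, (8-1)^2=49, (7-2)^2=25
sum(d^2) = 138.
Step 3: rho = 1 - 6*138 / (8*(8^2 - 1)) = 1 - 828/504 = -0.642857.
Step 4: Under H0, t = rho * sqrt((n-2)/(1-rho^2)) = -2.0557 ~ t(6).
Step 5: Two-sided p-value from the t-distribution with 6 df = 0.085559.
Step 6: alpha = 0.05. fail to reject H0.

rho = -0.6429, p = 0.085559, fail to reject H0 at alpha = 0.05.


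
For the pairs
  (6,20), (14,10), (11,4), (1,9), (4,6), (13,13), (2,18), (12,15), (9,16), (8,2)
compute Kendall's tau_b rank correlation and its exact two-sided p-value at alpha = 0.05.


Step 1: Enumerate the 45 unordered pairs (i,j) with i<j and classify each by sign(x_j-x_i) * sign(y_j-y_i).
  (1,2):dx=+8,dy=-10->D; (1,3):dx=+5,dy=-16->D; (1,4):dx=-5,dy=-11->C; (1,5):dx=-2,dy=-14->C
  (1,6):dx=+7,dy=-7->D; (1,7):dx=-4,dy=-2->C; (1,8):dx=+6,dy=-5->D; (1,9):dx=+3,dy=-4->D
  (1,10):dx=+2,dy=-18->D; (2,3):dx=-3,dy=-6->C; (2,4):dx=-13,dy=-1->C; (2,5):dx=-10,dy=-4->C
  (2,6):dx=-1,dy=+3->D; (2,7):dx=-12,dy=+8->D; (2,8):dx=-2,dy=+5->D; (2,9):dx=-5,dy=+6->D
  (2,10):dx=-6,dy=-8->C; (3,4):dx=-10,dy=+5->D; (3,5):dx=-7,dy=+2->D; (3,6):dx=+2,dy=+9->C
  (3,7):dx=-9,dy=+14->D; (3,8):dx=+1,dy=+11->C; (3,9):dx=-2,dy=+12->D; (3,10):dx=-3,dy=-2->C
  (4,5):dx=+3,dy=-3->D; (4,6):dx=+12,dy=+4->C; (4,7):dx=+1,dy=+9->C; (4,8):dx=+11,dy=+6->C
  (4,9):dx=+8,dy=+7->C; (4,10):dx=+7,dy=-7->D; (5,6):dx=+9,dy=+7->C; (5,7):dx=-2,dy=+12->D
  (5,8):dx=+8,dy=+9->C; (5,9):dx=+5,dy=+10->C; (5,10):dx=+4,dy=-4->D; (6,7):dx=-11,dy=+5->D
  (6,8):dx=-1,dy=+2->D; (6,9):dx=-4,dy=+3->D; (6,10):dx=-5,dy=-11->C; (7,8):dx=+10,dy=-3->D
  (7,9):dx=+7,dy=-2->D; (7,10):dx=+6,dy=-16->D; (8,9):dx=-3,dy=+1->D; (8,10):dx=-4,dy=-13->C
  (9,10):dx=-1,dy=-14->C
Step 2: C = 20, D = 25, total pairs = 45.
Step 3: tau = (C - D)/(n(n-1)/2) = (20 - 25)/45 = -0.111111.
Step 4: Exact two-sided p-value (enumerate n! = 3628800 permutations of y under H0): p = 0.727490.
Step 5: alpha = 0.05. fail to reject H0.

tau_b = -0.1111 (C=20, D=25), p = 0.727490, fail to reject H0.


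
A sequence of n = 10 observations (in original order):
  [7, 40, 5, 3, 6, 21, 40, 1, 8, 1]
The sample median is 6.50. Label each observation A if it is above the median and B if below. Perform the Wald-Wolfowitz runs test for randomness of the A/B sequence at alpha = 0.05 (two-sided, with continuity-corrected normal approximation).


Step 1: Compute median = 6.50; label A = above, B = below.
Labels in order: AABBBAABAB  (n_A = 5, n_B = 5)
Step 2: Count runs R = 6.
Step 3: Under H0 (random ordering), E[R] = 2*n_A*n_B/(n_A+n_B) + 1 = 2*5*5/10 + 1 = 6.0000.
        Var[R] = 2*n_A*n_B*(2*n_A*n_B - n_A - n_B) / ((n_A+n_B)^2 * (n_A+n_B-1)) = 2000/900 = 2.2222.
        SD[R] = 1.4907.
Step 4: R = E[R], so z = 0 with no continuity correction.
Step 5: Two-sided p-value via normal approximation = 2*(1 - Phi(|z|)) = 1.000000.
Step 6: alpha = 0.05. fail to reject H0.

R = 6, z = 0.0000, p = 1.000000, fail to reject H0.


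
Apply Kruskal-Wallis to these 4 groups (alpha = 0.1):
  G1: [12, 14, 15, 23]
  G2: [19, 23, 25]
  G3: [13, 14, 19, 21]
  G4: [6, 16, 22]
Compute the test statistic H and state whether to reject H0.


Step 1: Combine all N = 14 observations and assign midranks.
sorted (value, group, rank): (6,G4,1), (12,G1,2), (13,G3,3), (14,G1,4.5), (14,G3,4.5), (15,G1,6), (16,G4,7), (19,G2,8.5), (19,G3,8.5), (21,G3,10), (22,G4,11), (23,G1,12.5), (23,G2,12.5), (25,G2,14)
Step 2: Sum ranks within each group.
R_1 = 25 (n_1 = 4)
R_2 = 35 (n_2 = 3)
R_3 = 26 (n_3 = 4)
R_4 = 19 (n_4 = 3)
Step 3: H = 12/(N(N+1)) * sum(R_i^2/n_i) - 3(N+1)
     = 12/(14*15) * (25^2/4 + 35^2/3 + 26^2/4 + 19^2/3) - 3*15
     = 0.057143 * 853.917 - 45
     = 3.795238.
Step 4: Ties present; correction factor C = 1 - 18/(14^3 - 14) = 0.993407. Corrected H = 3.795238 / 0.993407 = 3.820428.
Step 5: Under H0, H ~ chi^2(3); p-value = 0.281519.
Step 6: alpha = 0.1. fail to reject H0.

H = 3.8204, df = 3, p = 0.281519, fail to reject H0.


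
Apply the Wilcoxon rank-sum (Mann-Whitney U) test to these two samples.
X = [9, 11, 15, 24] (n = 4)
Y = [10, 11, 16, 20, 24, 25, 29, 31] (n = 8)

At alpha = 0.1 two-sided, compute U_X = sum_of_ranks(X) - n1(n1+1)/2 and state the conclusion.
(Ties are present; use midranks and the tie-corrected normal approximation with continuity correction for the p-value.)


Step 1: Combine and sort all 12 observations; assign midranks.
sorted (value, group): (9,X), (10,Y), (11,X), (11,Y), (15,X), (16,Y), (20,Y), (24,X), (24,Y), (25,Y), (29,Y), (31,Y)
ranks: 9->1, 10->2, 11->3.5, 11->3.5, 15->5, 16->6, 20->7, 24->8.5, 24->8.5, 25->10, 29->11, 31->12
Step 2: Rank sum for X: R1 = 1 + 3.5 + 5 + 8.5 = 18.
Step 3: U_X = R1 - n1(n1+1)/2 = 18 - 4*5/2 = 18 - 10 = 8.
       U_Y = n1*n2 - U_X = 32 - 8 = 24.
Step 4: Ties are present, so use the tie-corrected normal approximation (with continuity correction) for the p-value.
Step 5: p-value = 0.201148; compare to alpha = 0.1. fail to reject H0.

U_X = 8, p = 0.201148, fail to reject H0 at alpha = 0.1.


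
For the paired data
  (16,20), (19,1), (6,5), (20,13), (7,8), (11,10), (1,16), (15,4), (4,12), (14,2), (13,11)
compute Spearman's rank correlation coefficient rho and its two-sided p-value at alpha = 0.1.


Step 1: Rank x and y separately (midranks; no ties here).
rank(x): 16->9, 19->10, 6->3, 20->11, 7->4, 11->5, 1->1, 15->8, 4->2, 14->7, 13->6
rank(y): 20->11, 1->1, 5->4, 13->9, 8->5, 10->6, 16->10, 4->3, 12->8, 2->2, 11->7
Step 2: d_i = R_x(i) - R_y(i); compute d_i^2.
  (9-11)^2=4, (10-1)^2=81, (3-4)^2=1, (11-9)^2=4, (4-5)^2=1, (5-6)^2=1, (1-10)^2=81, (8-3)^2=25, (2-8)^2=36, (7-2)^2=25, (6-7)^2=1
sum(d^2) = 260.
Step 3: rho = 1 - 6*260 / (11*(11^2 - 1)) = 1 - 1560/1320 = -0.181818.
Step 4: Under H0, t = rho * sqrt((n-2)/(1-rho^2)) = -0.5547 ~ t(9).
Step 5: Two-sided p-value from the t-distribution with 9 df = 0.592615.
Step 6: alpha = 0.1. fail to reject H0.

rho = -0.1818, p = 0.592615, fail to reject H0 at alpha = 0.1.


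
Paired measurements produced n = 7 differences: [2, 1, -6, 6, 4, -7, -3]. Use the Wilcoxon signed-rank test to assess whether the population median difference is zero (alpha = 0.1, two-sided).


Step 1: Drop any zero differences (none here) and take |d_i|.
|d| = [2, 1, 6, 6, 4, 7, 3]
Step 2: Midrank |d_i| (ties get averaged ranks).
ranks: |2|->2, |1|->1, |6|->5.5, |6|->5.5, |4|->4, |7|->7, |3|->3
Step 3: Attach original signs; sum ranks with positive sign and with negative sign.
W+ = 2 + 1 + 5.5 + 4 = 12.5
W- = 5.5 + 7 + 3 = 15.5
(Check: W+ + W- = 28 should equal n(n+1)/2 = 28.)
Step 4: Test statistic W = min(W+, W-) = 12.5.
Step 5: Ties in |d|, so use the tie-corrected normal approximation.
        E[W] = n(n+1)/4 = 7*8/4 = 14.
        Tie groups: |d|=6 (t=2); sum(t^3 - t) = 6.
        Var[W] = n(n+1)(2n+1)/24 - sum(t^3-t)/48 = 840/24 - 6/48 = 34.875.
        z = (W - E[W]) / sqrt(Var[W]) = (12.5 - 14) / 5.9055 = -0.2540.
        Two-sided p = 2*Phi(z) = 0.799495.
Step 6: alpha = 0.1. fail to reject H0.

W+ = 12.5, W- = 15.5, W = min = 12.5, p = 0.799495, fail to reject H0.
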